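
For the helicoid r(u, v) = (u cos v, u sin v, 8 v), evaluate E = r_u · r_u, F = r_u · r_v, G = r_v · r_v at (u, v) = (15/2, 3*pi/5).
E = 1;  F = 0;  G = 481/4

Partials: r_u = (cos(v), sin(v), 0), r_v = (-u*sin(v), u*cos(v), 8). As functions of (u, v):
  E = r_u · r_u = 1,
  F = r_u · r_v = 0,
  G = r_v · r_v = u^2 + 64.
Evaluating at (u, v) = (15/2, 3*pi/5): E = 1, F = 0, G = 481/4.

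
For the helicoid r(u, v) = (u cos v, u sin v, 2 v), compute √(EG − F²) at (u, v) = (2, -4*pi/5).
√(EG − F²)|_{(2, -4*pi/5)} = 2*sqrt(2)

E = 1, F = 0, G = u^2 + 4; EG − F² = u^2 + 4; √(EG − F²) = sqrt(u^2 + 4). At the given point: 2*sqrt(2).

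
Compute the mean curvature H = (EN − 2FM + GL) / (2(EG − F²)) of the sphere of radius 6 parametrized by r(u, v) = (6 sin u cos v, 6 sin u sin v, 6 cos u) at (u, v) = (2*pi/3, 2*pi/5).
H = -1/6

With E = 36, F = 0, G = 36*sin(u)^2, L = -6*sin(u)/Abs(sin(u)), M = 0, N = -6*sin(u)^3/Abs(sin(u)), assemble
  H = (EN − 2FM + GL) / (2(EG − F²)) = -sin(u)/(6*Abs(sin(u))).
At (u, v) = (2*pi/3, 2*pi/5): H = -1/6.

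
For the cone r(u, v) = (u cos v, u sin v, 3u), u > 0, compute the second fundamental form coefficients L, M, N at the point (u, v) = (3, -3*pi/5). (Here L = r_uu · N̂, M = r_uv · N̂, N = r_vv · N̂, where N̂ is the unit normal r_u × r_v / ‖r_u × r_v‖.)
L = 0;  M = 0;  N = 9*sqrt(10)/10

Compute the unit normal N̂(u, v) = (-3*sqrt(10)*u*cos(v)/(10*Abs(u)), -3*sqrt(10)*u*sin(v)/(10*Abs(u)), sqrt(10)*u/(10*Abs(u))), and the second partials r_uu, r_uv, r_vv. Take dot products:
  L(u, v) = r_uu · N̂ = 0,
  M(u, v) = r_uv · N̂ = 0,
  N(u, v) = r_vv · N̂ = 3*sqrt(10)*u^2/(10*Abs(u)).
Evaluating at (u, v) = (3, -3*pi/5):
  L = 0, M = 0, N = 9*sqrt(10)/10.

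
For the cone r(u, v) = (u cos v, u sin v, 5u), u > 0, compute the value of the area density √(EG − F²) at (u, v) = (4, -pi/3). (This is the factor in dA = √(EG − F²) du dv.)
√(EG − F²)|_{(4, -pi/3)} = 4*sqrt(26)

E = 26, F = 0, G = u^2, so EG − F² = 26*u^2. Taking the positive square root: √(EG − F²) = sqrt(26)*Abs(u). At (u, v) = (4, -pi/3): 4*sqrt(26).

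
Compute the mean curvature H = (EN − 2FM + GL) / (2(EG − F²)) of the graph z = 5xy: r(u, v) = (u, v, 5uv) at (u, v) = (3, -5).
H = 1875*sqrt(851)/724201

With E = 25*v^2 + 1, F = 25*u*v, G = 25*u^2 + 1, L = 0, M = 5/sqrt(25*u^2 + 25*v^2 + 1), N = 0, assemble
  H = (EN − 2FM + GL) / (2(EG − F²)) = -125*u*v/(25*u^2 + 25*v^2 + 1)^(3/2).
At (u, v) = (3, -5): H = 1875*sqrt(851)/724201.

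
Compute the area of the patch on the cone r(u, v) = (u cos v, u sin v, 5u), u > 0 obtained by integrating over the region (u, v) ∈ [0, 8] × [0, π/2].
Area = 16*sqrt(26)*pi

Area = ∫∫ √(EG − F²) du dv with √(EG − F²) = sqrt(26)*Abs(u). Integrating over [0, 8] × [0, π/2] gives 16*sqrt(26)*pi.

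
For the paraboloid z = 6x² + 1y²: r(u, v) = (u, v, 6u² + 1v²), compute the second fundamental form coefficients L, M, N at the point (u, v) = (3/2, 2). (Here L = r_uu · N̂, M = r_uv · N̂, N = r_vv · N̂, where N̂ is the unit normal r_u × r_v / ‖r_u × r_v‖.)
L = 12*sqrt(341)/341;  M = 0;  N = 2*sqrt(341)/341

Compute the unit normal N̂(u, v) = (-12*u/sqrt(144*u^2 + 4*v^2 + 1), -2*v/sqrt(144*u^2 + 4*v^2 + 1), 1/sqrt(144*u^2 + 4*v^2 + 1)), and the second partials r_uu, r_uv, r_vv. Take dot products:
  L(u, v) = r_uu · N̂ = 12/sqrt(144*u^2 + 4*v^2 + 1),
  M(u, v) = r_uv · N̂ = 0,
  N(u, v) = r_vv · N̂ = 2/sqrt(144*u^2 + 4*v^2 + 1).
Evaluating at (u, v) = (3/2, 2):
  L = 12*sqrt(341)/341, M = 0, N = 2*sqrt(341)/341.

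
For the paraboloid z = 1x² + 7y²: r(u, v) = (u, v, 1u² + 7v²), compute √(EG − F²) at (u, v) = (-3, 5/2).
√(EG − F²)|_{(-3, 5/2)} = sqrt(1262)

E = 4*u^2 + 1, F = 28*u*v, G = 196*v^2 + 1; EG − F² = 4*u^2 + 196*v^2 + 1; √(EG − F²) = sqrt(4*u^2 + 196*v^2 + 1). At the given point: sqrt(1262).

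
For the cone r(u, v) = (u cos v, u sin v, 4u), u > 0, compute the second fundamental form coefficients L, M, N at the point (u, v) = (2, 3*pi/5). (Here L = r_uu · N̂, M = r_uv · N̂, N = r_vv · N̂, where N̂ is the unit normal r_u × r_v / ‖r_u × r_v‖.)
L = 0;  M = 0;  N = 8*sqrt(17)/17

Compute the unit normal N̂(u, v) = (-4*sqrt(17)*u*cos(v)/(17*Abs(u)), -4*sqrt(17)*u*sin(v)/(17*Abs(u)), sqrt(17)*u/(17*Abs(u))), and the second partials r_uu, r_uv, r_vv. Take dot products:
  L(u, v) = r_uu · N̂ = 0,
  M(u, v) = r_uv · N̂ = 0,
  N(u, v) = r_vv · N̂ = 4*sqrt(17)*u^2/(17*Abs(u)).
Evaluating at (u, v) = (2, 3*pi/5):
  L = 0, M = 0, N = 8*sqrt(17)/17.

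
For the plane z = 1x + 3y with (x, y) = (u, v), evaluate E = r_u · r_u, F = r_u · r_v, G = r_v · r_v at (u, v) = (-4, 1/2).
E = 2;  F = 3;  G = 10

Partials: r_u = (1, 0, 1), r_v = (0, 1, 3). As functions of (u, v):
  E = r_u · r_u = 2,
  F = r_u · r_v = 3,
  G = r_v · r_v = 10.
Evaluating at (u, v) = (-4, 1/2): E = 2, F = 3, G = 10.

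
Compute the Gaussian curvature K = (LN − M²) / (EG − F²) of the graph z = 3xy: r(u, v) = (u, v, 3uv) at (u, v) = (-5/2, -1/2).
K = -36/14161

Coefficients of the first fundamental form: E = 9*v^2 + 1, F = 9*u*v, G = 9*u^2 + 1.
Coefficients of the second fundamental form: L = 0, M = 3/sqrt(9*u^2 + 9*v^2 + 1), N = 0.
Assemble K = (LN − M²)/(EG − F²) = -9/(81*u^4 + 162*u^2*v^2 + 18*u^2 + 81*v^4 + 18*v^2 + 1). At (u, v) = (-5/2, -1/2): K = -36/14161.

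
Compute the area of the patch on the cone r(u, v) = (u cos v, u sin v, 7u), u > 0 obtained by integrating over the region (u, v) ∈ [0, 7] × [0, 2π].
Area = 245*sqrt(2)*pi

Area = ∫∫ √(EG − F²) du dv with √(EG − F²) = 5*sqrt(2)*Abs(u). Integrating over [0, 7] × [0, 2π] gives 245*sqrt(2)*pi.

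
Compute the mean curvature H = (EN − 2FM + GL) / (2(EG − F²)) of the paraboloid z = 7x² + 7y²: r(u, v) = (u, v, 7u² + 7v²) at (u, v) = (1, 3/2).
H = 4473*sqrt(638)/407044

With E = 196*u^2 + 1, F = 196*u*v, G = 196*v^2 + 1, L = 14/sqrt(196*u^2 + 196*v^2 + 1), M = 0, N = 14/sqrt(196*u^2 + 196*v^2 + 1), assemble
  H = (EN − 2FM + GL) / (2(EG − F²)) = 14*(98*u^2 + 98*v^2 + 1)/(196*u^2 + 196*v^2 + 1)^(3/2).
At (u, v) = (1, 3/2): H = 4473*sqrt(638)/407044.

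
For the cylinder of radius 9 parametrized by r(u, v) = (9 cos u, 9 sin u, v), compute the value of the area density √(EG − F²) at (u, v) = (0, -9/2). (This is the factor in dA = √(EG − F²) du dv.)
√(EG − F²)|_{(0, -9/2)} = 9

E = 81, F = 0, G = 1, so EG − F² = 81. Taking the positive square root: √(EG − F²) = 9. At (u, v) = (0, -9/2): 9.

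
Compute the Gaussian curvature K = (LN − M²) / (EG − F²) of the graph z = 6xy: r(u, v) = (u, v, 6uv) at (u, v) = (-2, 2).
K = -36/83521

Coefficients of the first fundamental form: E = 36*v^2 + 1, F = 36*u*v, G = 36*u^2 + 1.
Coefficients of the second fundamental form: L = 0, M = 6/sqrt(36*u^2 + 36*v^2 + 1), N = 0.
Assemble K = (LN − M²)/(EG − F²) = -36/(1296*u^4 + 2592*u^2*v^2 + 72*u^2 + 1296*v^4 + 72*v^2 + 1). At (u, v) = (-2, 2): K = -36/83521.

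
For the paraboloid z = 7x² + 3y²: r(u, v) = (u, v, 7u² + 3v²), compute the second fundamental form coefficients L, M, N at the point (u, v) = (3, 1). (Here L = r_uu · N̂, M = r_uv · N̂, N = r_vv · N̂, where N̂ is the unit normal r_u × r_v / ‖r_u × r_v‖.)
L = 14*sqrt(1801)/1801;  M = 0;  N = 6*sqrt(1801)/1801

Compute the unit normal N̂(u, v) = (-14*u/sqrt(196*u^2 + 36*v^2 + 1), -6*v/sqrt(196*u^2 + 36*v^2 + 1), 1/sqrt(196*u^2 + 36*v^2 + 1)), and the second partials r_uu, r_uv, r_vv. Take dot products:
  L(u, v) = r_uu · N̂ = 14/sqrt(196*u^2 + 36*v^2 + 1),
  M(u, v) = r_uv · N̂ = 0,
  N(u, v) = r_vv · N̂ = 6/sqrt(196*u^2 + 36*v^2 + 1).
Evaluating at (u, v) = (3, 1):
  L = 14*sqrt(1801)/1801, M = 0, N = 6*sqrt(1801)/1801.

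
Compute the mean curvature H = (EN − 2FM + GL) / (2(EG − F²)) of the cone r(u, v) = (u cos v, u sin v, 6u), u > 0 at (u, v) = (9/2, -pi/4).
H = 2*sqrt(37)/111

With E = 37, F = 0, G = u^2, L = 0, M = 0, N = 6*sqrt(37)*u^2/(37*Abs(u)), assemble
  H = (EN − 2FM + GL) / (2(EG − F²)) = 3*sqrt(37)/(37*Abs(u)).
At (u, v) = (9/2, -pi/4): H = 2*sqrt(37)/111.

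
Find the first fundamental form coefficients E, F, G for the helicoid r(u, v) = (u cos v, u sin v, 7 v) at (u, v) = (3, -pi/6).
E = 1;  F = 0;  G = 58

Partials: r_u = (cos(v), sin(v), 0), r_v = (-u*sin(v), u*cos(v), 7). As functions of (u, v):
  E = r_u · r_u = 1,
  F = r_u · r_v = 0,
  G = r_v · r_v = u^2 + 49.
Evaluating at (u, v) = (3, -pi/6): E = 1, F = 0, G = 58.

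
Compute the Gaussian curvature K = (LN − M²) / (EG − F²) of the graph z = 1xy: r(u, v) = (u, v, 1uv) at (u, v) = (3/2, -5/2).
K = -4/361

Coefficients of the first fundamental form: E = v^2 + 1, F = u*v, G = u^2 + 1.
Coefficients of the second fundamental form: L = 0, M = 1/sqrt(u^2 + v^2 + 1), N = 0.
Assemble K = (LN − M²)/(EG − F²) = 1/((u^2*v^2 - (u^2 + 1)*(v^2 + 1))*(u^2 + v^2 + 1)). At (u, v) = (3/2, -5/2): K = -4/361.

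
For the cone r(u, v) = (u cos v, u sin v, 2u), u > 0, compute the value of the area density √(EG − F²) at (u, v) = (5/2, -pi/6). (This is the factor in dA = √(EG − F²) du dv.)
√(EG − F²)|_{(5/2, -pi/6)} = 5*sqrt(5)/2

E = 5, F = 0, G = u^2, so EG − F² = 5*u^2. Taking the positive square root: √(EG − F²) = sqrt(5)*Abs(u). At (u, v) = (5/2, -pi/6): 5*sqrt(5)/2.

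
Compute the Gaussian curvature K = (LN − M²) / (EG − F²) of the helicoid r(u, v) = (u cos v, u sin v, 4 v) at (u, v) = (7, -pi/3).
K = -16/4225

Coefficients of the first fundamental form: E = 1, F = 0, G = u^2 + 16.
Coefficients of the second fundamental form: L = 0, M = -4/sqrt(u^2 + 16), N = 0.
Assemble K = (LN − M²)/(EG − F²) = -16/(u^2 + 16)^2. At (u, v) = (7, -pi/3): K = -16/4225.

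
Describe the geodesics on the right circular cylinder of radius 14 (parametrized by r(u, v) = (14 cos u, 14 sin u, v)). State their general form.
The cylinder is flat (K = 0) and locally isometric to the plane via the development (u, v) ↦ (14 u, v). Geodesics are the pre-images of straight lines: circles (v constant), vertical lines (u constant), and helices (v = c · u + d) for constants c, d.

A right cylinder has E = 14², F = 0, G = 1, so EG − F² = 14², and L = −14, M = N = 0, giving K = (LN − M²)/(EG − F²) = 0 everywhere. A flat surface is locally isometric to the Euclidean plane via the map (u, v) ↦ (14 u, v). Straight lines in the (x̃, ỹ) plane pull back to: (a) horizontal circles (v = const), (b) vertical generators (u = const), and (c) helices (14 u tan θ = v, i.e. v = c · u + d).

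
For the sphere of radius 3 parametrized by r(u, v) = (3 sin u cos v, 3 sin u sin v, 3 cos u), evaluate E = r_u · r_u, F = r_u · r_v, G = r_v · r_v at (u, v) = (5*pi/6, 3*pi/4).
E = 9;  F = 0;  G = 9/4

Partials: r_u = (3*cos(u)*cos(v), 3*sin(v)*cos(u), -3*sin(u)), r_v = (-3*sin(u)*sin(v), 3*sin(u)*cos(v), 0). As functions of (u, v):
  E = r_u · r_u = 9,
  F = r_u · r_v = 0,
  G = r_v · r_v = 9*sin(u)^2.
Evaluating at (u, v) = (5*pi/6, 3*pi/4): E = 9, F = 0, G = 9/4.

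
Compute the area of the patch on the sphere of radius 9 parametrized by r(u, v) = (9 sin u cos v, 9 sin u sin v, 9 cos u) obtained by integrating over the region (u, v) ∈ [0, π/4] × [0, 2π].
Area = 81*pi*(2 - sqrt(2))

Area = ∫∫ √(EG − F²) du dv with √(EG − F²) = 81*Abs(sin(u)). Integrating over [0, π/4] × [0, 2π] gives 81*pi*(2 - sqrt(2)).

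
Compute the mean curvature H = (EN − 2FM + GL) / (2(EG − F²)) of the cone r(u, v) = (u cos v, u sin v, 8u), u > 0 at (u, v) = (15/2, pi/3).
H = 8*sqrt(65)/975

With E = 65, F = 0, G = u^2, L = 0, M = 0, N = 8*sqrt(65)*u^2/(65*Abs(u)), assemble
  H = (EN − 2FM + GL) / (2(EG − F²)) = 4*sqrt(65)/(65*Abs(u)).
At (u, v) = (15/2, pi/3): H = 8*sqrt(65)/975.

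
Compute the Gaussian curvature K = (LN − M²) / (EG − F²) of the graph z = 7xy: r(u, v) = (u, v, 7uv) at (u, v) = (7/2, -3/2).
K = -196/2024929

Coefficients of the first fundamental form: E = 49*v^2 + 1, F = 49*u*v, G = 49*u^2 + 1.
Coefficients of the second fundamental form: L = 0, M = 7/sqrt(49*u^2 + 49*v^2 + 1), N = 0.
Assemble K = (LN − M²)/(EG − F²) = -49/(2401*u^4 + 4802*u^2*v^2 + 98*u^2 + 2401*v^4 + 98*v^2 + 1). At (u, v) = (7/2, -3/2): K = -196/2024929.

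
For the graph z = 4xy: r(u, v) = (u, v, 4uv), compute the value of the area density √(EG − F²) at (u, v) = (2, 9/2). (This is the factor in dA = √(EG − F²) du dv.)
√(EG − F²)|_{(2, 9/2)} = sqrt(389)

E = 16*v^2 + 1, F = 16*u*v, G = 16*u^2 + 1, so EG − F² = 16*u^2 + 16*v^2 + 1. Taking the positive square root: √(EG − F²) = sqrt(16*u^2 + 16*v^2 + 1). At (u, v) = (2, 9/2): sqrt(389).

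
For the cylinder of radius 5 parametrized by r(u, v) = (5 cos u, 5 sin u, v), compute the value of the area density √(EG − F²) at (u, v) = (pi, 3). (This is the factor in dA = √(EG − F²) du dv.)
√(EG − F²)|_{(pi, 3)} = 5

E = 25, F = 0, G = 1, so EG − F² = 25. Taking the positive square root: √(EG − F²) = 5. At (u, v) = (pi, 3): 5.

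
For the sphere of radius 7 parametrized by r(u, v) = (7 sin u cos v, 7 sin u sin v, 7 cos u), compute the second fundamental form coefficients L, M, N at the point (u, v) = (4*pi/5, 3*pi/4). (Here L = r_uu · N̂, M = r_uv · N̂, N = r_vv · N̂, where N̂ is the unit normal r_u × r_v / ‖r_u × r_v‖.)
L = -7;  M = 0;  N = -35/8 + 7*sqrt(5)/8

Compute the unit normal N̂(u, v) = (sin(u)^2*cos(v)/Abs(sin(u)), sin(u)^2*sin(v)/Abs(sin(u)), sin(2*u)/(2*Abs(sin(u)))), and the second partials r_uu, r_uv, r_vv. Take dot products:
  L(u, v) = r_uu · N̂ = -7*sin(u)/Abs(sin(u)),
  M(u, v) = r_uv · N̂ = 0,
  N(u, v) = r_vv · N̂ = -7*sin(u)^3/Abs(sin(u)).
Evaluating at (u, v) = (4*pi/5, 3*pi/4):
  L = -7, M = 0, N = -35/8 + 7*sqrt(5)/8.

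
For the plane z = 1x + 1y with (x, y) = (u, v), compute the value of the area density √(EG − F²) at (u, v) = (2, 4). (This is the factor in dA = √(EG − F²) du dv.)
√(EG − F²)|_{(2, 4)} = sqrt(3)

E = 2, F = 1, G = 2, so EG − F² = 3. Taking the positive square root: √(EG − F²) = sqrt(3). At (u, v) = (2, 4): sqrt(3).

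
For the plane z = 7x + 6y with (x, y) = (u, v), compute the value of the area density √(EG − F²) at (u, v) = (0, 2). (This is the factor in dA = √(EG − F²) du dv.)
√(EG − F²)|_{(0, 2)} = sqrt(86)

E = 50, F = 42, G = 37, so EG − F² = 86. Taking the positive square root: √(EG − F²) = sqrt(86). At (u, v) = (0, 2): sqrt(86).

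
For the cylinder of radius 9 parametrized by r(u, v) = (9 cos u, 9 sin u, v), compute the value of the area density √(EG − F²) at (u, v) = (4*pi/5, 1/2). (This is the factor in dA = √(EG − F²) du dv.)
√(EG − F²)|_{(4*pi/5, 1/2)} = 9

E = 81, F = 0, G = 1, so EG − F² = 81. Taking the positive square root: √(EG − F²) = 9. At (u, v) = (4*pi/5, 1/2): 9.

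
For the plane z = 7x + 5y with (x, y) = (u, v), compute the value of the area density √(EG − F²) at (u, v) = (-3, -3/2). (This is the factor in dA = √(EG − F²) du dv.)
√(EG − F²)|_{(-3, -3/2)} = 5*sqrt(3)

E = 50, F = 35, G = 26, so EG − F² = 75. Taking the positive square root: √(EG − F²) = 5*sqrt(3). At (u, v) = (-3, -3/2): 5*sqrt(3).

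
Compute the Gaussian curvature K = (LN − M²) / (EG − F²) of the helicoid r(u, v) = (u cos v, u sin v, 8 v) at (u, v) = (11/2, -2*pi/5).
K = -1024/142129

Coefficients of the first fundamental form: E = 1, F = 0, G = u^2 + 64.
Coefficients of the second fundamental form: L = 0, M = -8/sqrt(u^2 + 64), N = 0.
Assemble K = (LN − M²)/(EG − F²) = -64/(u^2 + 64)^2. At (u, v) = (11/2, -2*pi/5): K = -1024/142129.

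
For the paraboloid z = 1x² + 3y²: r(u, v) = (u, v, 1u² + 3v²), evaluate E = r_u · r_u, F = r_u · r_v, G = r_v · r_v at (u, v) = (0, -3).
E = 1;  F = 0;  G = 325

Partials: r_u = (1, 0, 2*u), r_v = (0, 1, 6*v). As functions of (u, v):
  E = r_u · r_u = 4*u^2 + 1,
  F = r_u · r_v = 12*u*v,
  G = r_v · r_v = 36*v^2 + 1.
Evaluating at (u, v) = (0, -3): E = 1, F = 0, G = 325.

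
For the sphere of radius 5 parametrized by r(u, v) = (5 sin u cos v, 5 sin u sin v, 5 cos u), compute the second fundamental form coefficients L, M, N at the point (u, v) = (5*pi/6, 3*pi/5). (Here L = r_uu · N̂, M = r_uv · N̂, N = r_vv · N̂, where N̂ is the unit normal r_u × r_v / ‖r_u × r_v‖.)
L = -5;  M = 0;  N = -5/4

Compute the unit normal N̂(u, v) = (sin(u)^2*cos(v)/Abs(sin(u)), sin(u)^2*sin(v)/Abs(sin(u)), sin(2*u)/(2*Abs(sin(u)))), and the second partials r_uu, r_uv, r_vv. Take dot products:
  L(u, v) = r_uu · N̂ = -5*sin(u)/Abs(sin(u)),
  M(u, v) = r_uv · N̂ = 0,
  N(u, v) = r_vv · N̂ = -5*sin(u)^3/Abs(sin(u)).
Evaluating at (u, v) = (5*pi/6, 3*pi/5):
  L = -5, M = 0, N = -5/4.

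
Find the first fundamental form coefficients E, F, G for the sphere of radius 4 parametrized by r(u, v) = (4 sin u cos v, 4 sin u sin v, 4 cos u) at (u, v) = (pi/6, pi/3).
E = 16;  F = 0;  G = 4

Partials: r_u = (4*cos(u)*cos(v), 4*sin(v)*cos(u), -4*sin(u)), r_v = (-4*sin(u)*sin(v), 4*sin(u)*cos(v), 0). As functions of (u, v):
  E = r_u · r_u = 16,
  F = r_u · r_v = 0,
  G = r_v · r_v = 16*sin(u)^2.
Evaluating at (u, v) = (pi/6, pi/3): E = 16, F = 0, G = 4.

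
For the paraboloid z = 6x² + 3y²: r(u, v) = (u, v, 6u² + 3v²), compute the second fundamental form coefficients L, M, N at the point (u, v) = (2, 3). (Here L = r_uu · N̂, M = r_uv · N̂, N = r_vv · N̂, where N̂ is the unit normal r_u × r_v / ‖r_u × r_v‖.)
L = 12*sqrt(901)/901;  M = 0;  N = 6*sqrt(901)/901

Compute the unit normal N̂(u, v) = (-12*u/sqrt(144*u^2 + 36*v^2 + 1), -6*v/sqrt(144*u^2 + 36*v^2 + 1), 1/sqrt(144*u^2 + 36*v^2 + 1)), and the second partials r_uu, r_uv, r_vv. Take dot products:
  L(u, v) = r_uu · N̂ = 12/sqrt(144*u^2 + 36*v^2 + 1),
  M(u, v) = r_uv · N̂ = 0,
  N(u, v) = r_vv · N̂ = 6/sqrt(144*u^2 + 36*v^2 + 1).
Evaluating at (u, v) = (2, 3):
  L = 12*sqrt(901)/901, M = 0, N = 6*sqrt(901)/901.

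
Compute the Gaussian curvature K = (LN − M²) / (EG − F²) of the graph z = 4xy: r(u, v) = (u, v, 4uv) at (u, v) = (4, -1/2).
K = -16/68121

Coefficients of the first fundamental form: E = 16*v^2 + 1, F = 16*u*v, G = 16*u^2 + 1.
Coefficients of the second fundamental form: L = 0, M = 4/sqrt(16*u^2 + 16*v^2 + 1), N = 0.
Assemble K = (LN − M²)/(EG − F²) = -16/(256*u^4 + 512*u^2*v^2 + 32*u^2 + 256*v^4 + 32*v^2 + 1). At (u, v) = (4, -1/2): K = -16/68121.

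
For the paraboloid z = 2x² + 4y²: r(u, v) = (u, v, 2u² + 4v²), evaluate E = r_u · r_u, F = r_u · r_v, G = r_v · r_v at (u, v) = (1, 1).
E = 17;  F = 32;  G = 65

Partials: r_u = (1, 0, 4*u), r_v = (0, 1, 8*v). As functions of (u, v):
  E = r_u · r_u = 16*u^2 + 1,
  F = r_u · r_v = 32*u*v,
  G = r_v · r_v = 64*v^2 + 1.
Evaluating at (u, v) = (1, 1): E = 17, F = 32, G = 65.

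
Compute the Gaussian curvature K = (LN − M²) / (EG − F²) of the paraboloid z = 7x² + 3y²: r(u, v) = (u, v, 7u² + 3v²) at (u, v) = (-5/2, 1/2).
K = 84/1525225

Coefficients of the first fundamental form: E = 196*u^2 + 1, F = 84*u*v, G = 36*v^2 + 1.
Coefficients of the second fundamental form: L = 14/sqrt(196*u^2 + 36*v^2 + 1), M = 0, N = 6/sqrt(196*u^2 + 36*v^2 + 1).
Assemble K = (LN − M²)/(EG − F²) = 84/(38416*u^4 + 14112*u^2*v^2 + 392*u^2 + 1296*v^4 + 72*v^2 + 1). At (u, v) = (-5/2, 1/2): K = 84/1525225.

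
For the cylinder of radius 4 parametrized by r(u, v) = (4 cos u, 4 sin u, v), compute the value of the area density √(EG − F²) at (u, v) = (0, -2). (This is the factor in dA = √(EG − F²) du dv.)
√(EG − F²)|_{(0, -2)} = 4

E = 16, F = 0, G = 1, so EG − F² = 16. Taking the positive square root: √(EG − F²) = 4. At (u, v) = (0, -2): 4.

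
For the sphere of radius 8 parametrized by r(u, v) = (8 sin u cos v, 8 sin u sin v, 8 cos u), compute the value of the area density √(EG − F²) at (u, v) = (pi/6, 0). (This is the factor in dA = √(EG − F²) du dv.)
√(EG − F²)|_{(pi/6, 0)} = 32

E = 64, F = 0, G = 64*sin(u)^2, so EG − F² = 4096*sin(u)^2. Taking the positive square root: √(EG − F²) = 64*Abs(sin(u)). At (u, v) = (pi/6, 0): 32.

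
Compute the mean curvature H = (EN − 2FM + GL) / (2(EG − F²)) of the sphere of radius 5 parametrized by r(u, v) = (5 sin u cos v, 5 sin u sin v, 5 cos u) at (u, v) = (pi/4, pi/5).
H = -1/5

With E = 25, F = 0, G = 25*sin(u)^2, L = -5*sin(u)/Abs(sin(u)), M = 0, N = -5*sin(u)^3/Abs(sin(u)), assemble
  H = (EN − 2FM + GL) / (2(EG − F²)) = -sin(u)/(5*Abs(sin(u))).
At (u, v) = (pi/4, pi/5): H = -1/5.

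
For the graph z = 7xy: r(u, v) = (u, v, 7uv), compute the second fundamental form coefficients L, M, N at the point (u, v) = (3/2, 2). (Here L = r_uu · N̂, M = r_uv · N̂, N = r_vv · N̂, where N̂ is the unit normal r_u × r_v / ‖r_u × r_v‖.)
L = 0;  M = 14*sqrt(1229)/1229;  N = 0

Compute the unit normal N̂(u, v) = (-7*v/sqrt(49*u^2 + 49*v^2 + 1), -7*u/sqrt(49*u^2 + 49*v^2 + 1), 1/sqrt(49*u^2 + 49*v^2 + 1)), and the second partials r_uu, r_uv, r_vv. Take dot products:
  L(u, v) = r_uu · N̂ = 0,
  M(u, v) = r_uv · N̂ = 7/sqrt(49*u^2 + 49*v^2 + 1),
  N(u, v) = r_vv · N̂ = 0.
Evaluating at (u, v) = (3/2, 2):
  L = 0, M = 14*sqrt(1229)/1229, N = 0.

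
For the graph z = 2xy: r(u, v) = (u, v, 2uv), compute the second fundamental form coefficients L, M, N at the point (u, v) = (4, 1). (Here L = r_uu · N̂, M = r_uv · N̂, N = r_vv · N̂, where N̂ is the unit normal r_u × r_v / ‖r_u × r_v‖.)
L = 0;  M = 2*sqrt(69)/69;  N = 0

Compute the unit normal N̂(u, v) = (-2*v/sqrt(4*u^2 + 4*v^2 + 1), -2*u/sqrt(4*u^2 + 4*v^2 + 1), 1/sqrt(4*u^2 + 4*v^2 + 1)), and the second partials r_uu, r_uv, r_vv. Take dot products:
  L(u, v) = r_uu · N̂ = 0,
  M(u, v) = r_uv · N̂ = 2/sqrt(4*u^2 + 4*v^2 + 1),
  N(u, v) = r_vv · N̂ = 0.
Evaluating at (u, v) = (4, 1):
  L = 0, M = 2*sqrt(69)/69, N = 0.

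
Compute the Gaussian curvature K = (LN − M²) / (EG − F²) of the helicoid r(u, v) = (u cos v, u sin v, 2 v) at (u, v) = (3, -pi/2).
K = -4/169

Coefficients of the first fundamental form: E = 1, F = 0, G = u^2 + 4.
Coefficients of the second fundamental form: L = 0, M = -2/sqrt(u^2 + 4), N = 0.
Assemble K = (LN − M²)/(EG − F²) = -4/(u^2 + 4)^2. At (u, v) = (3, -pi/2): K = -4/169.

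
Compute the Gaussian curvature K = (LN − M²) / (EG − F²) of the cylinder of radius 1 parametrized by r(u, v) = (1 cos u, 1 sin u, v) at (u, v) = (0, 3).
K = 0

Coefficients of the first fundamental form: E = 1, F = 0, G = 1.
Coefficients of the second fundamental form: L = -1, M = 0, N = 0.
Assemble K = (LN − M²)/(EG − F²) = 0. At (u, v) = (0, 3): K = 0.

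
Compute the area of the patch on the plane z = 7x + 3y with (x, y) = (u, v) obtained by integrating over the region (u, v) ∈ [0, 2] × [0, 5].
Area = 10*sqrt(59)

Area = ∫∫ √(EG − F²) du dv with √(EG − F²) = sqrt(59). Integrating over [0, 2] × [0, 5] gives 10*sqrt(59).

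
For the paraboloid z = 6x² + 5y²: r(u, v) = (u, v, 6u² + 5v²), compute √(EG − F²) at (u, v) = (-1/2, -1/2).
√(EG − F²)|_{(-1/2, -1/2)} = sqrt(62)

E = 144*u^2 + 1, F = 120*u*v, G = 100*v^2 + 1; EG − F² = 144*u^2 + 100*v^2 + 1; √(EG − F²) = sqrt(144*u^2 + 100*v^2 + 1). At the given point: sqrt(62).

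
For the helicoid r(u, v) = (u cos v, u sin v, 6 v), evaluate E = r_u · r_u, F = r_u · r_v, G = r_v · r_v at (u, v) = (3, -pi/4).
E = 1;  F = 0;  G = 45

Partials: r_u = (cos(v), sin(v), 0), r_v = (-u*sin(v), u*cos(v), 6). As functions of (u, v):
  E = r_u · r_u = 1,
  F = r_u · r_v = 0,
  G = r_v · r_v = u^2 + 36.
Evaluating at (u, v) = (3, -pi/4): E = 1, F = 0, G = 45.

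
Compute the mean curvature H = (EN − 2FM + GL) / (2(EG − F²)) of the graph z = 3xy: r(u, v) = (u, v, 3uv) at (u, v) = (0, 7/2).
H = 0

With E = 9*v^2 + 1, F = 9*u*v, G = 9*u^2 + 1, L = 0, M = 3/sqrt(9*u^2 + 9*v^2 + 1), N = 0, assemble
  H = (EN − 2FM + GL) / (2(EG − F²)) = -27*u*v/(9*u^2 + 9*v^2 + 1)^(3/2).
At (u, v) = (0, 7/2): H = 0.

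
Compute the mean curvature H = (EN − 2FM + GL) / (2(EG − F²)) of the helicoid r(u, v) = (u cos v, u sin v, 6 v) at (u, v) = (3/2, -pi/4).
H = 0

With E = 1, F = 0, G = u^2 + 36, L = 0, M = -6/sqrt(u^2 + 36), N = 0, assemble
  H = (EN − 2FM + GL) / (2(EG − F²)) = 0.
At (u, v) = (3/2, -pi/4): H = 0.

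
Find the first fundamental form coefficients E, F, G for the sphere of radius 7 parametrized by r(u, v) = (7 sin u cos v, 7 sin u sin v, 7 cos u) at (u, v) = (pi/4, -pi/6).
E = 49;  F = 0;  G = 49/2

Partials: r_u = (7*cos(u)*cos(v), 7*sin(v)*cos(u), -7*sin(u)), r_v = (-7*sin(u)*sin(v), 7*sin(u)*cos(v), 0). As functions of (u, v):
  E = r_u · r_u = 49,
  F = r_u · r_v = 0,
  G = r_v · r_v = 49*sin(u)^2.
Evaluating at (u, v) = (pi/4, -pi/6): E = 49, F = 0, G = 49/2.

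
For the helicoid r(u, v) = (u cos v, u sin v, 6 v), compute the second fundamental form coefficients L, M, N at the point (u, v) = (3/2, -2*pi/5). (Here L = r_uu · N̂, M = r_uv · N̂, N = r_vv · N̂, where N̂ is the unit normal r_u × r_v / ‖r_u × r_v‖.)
L = 0;  M = -4*sqrt(17)/17;  N = 0

Compute the unit normal N̂(u, v) = (6*sin(v)/sqrt(u^2 + 36), -6*cos(v)/sqrt(u^2 + 36), u/sqrt(u^2 + 36)), and the second partials r_uu, r_uv, r_vv. Take dot products:
  L(u, v) = r_uu · N̂ = 0,
  M(u, v) = r_uv · N̂ = -6/sqrt(u^2 + 36),
  N(u, v) = r_vv · N̂ = 0.
Evaluating at (u, v) = (3/2, -2*pi/5):
  L = 0, M = -4*sqrt(17)/17, N = 0.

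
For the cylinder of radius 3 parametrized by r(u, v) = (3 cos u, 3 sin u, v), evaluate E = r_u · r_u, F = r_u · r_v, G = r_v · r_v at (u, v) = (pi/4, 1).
E = 9;  F = 0;  G = 1

Partials: r_u = (-3*sin(u), 3*cos(u), 0), r_v = (0, 0, 1). As functions of (u, v):
  E = r_u · r_u = 9,
  F = r_u · r_v = 0,
  G = r_v · r_v = 1.
Evaluating at (u, v) = (pi/4, 1): E = 9, F = 0, G = 1.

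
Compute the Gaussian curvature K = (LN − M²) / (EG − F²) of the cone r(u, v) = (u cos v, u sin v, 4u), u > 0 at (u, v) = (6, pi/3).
K = 0

Coefficients of the first fundamental form: E = 17, F = 0, G = u^2.
Coefficients of the second fundamental form: L = 0, M = 0, N = 4*sqrt(17)*u^2/(17*Abs(u)).
Assemble K = (LN − M²)/(EG − F²) = 0. At (u, v) = (6, pi/3): K = 0.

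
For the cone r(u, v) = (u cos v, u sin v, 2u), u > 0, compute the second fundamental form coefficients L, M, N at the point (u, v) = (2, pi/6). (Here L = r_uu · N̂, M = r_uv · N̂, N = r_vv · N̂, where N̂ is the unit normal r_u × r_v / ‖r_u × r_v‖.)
L = 0;  M = 0;  N = 4*sqrt(5)/5

Compute the unit normal N̂(u, v) = (-2*sqrt(5)*u*cos(v)/(5*Abs(u)), -2*sqrt(5)*u*sin(v)/(5*Abs(u)), sqrt(5)*u/(5*Abs(u))), and the second partials r_uu, r_uv, r_vv. Take dot products:
  L(u, v) = r_uu · N̂ = 0,
  M(u, v) = r_uv · N̂ = 0,
  N(u, v) = r_vv · N̂ = 2*sqrt(5)*u^2/(5*Abs(u)).
Evaluating at (u, v) = (2, pi/6):
  L = 0, M = 0, N = 4*sqrt(5)/5.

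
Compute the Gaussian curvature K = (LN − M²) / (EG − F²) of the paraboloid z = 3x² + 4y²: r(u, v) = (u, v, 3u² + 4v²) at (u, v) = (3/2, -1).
K = 12/5329

Coefficients of the first fundamental form: E = 36*u^2 + 1, F = 48*u*v, G = 64*v^2 + 1.
Coefficients of the second fundamental form: L = 6/sqrt(36*u^2 + 64*v^2 + 1), M = 0, N = 8/sqrt(36*u^2 + 64*v^2 + 1).
Assemble K = (LN − M²)/(EG − F²) = 48/(1296*u^4 + 4608*u^2*v^2 + 72*u^2 + 4096*v^4 + 128*v^2 + 1). At (u, v) = (3/2, -1): K = 12/5329.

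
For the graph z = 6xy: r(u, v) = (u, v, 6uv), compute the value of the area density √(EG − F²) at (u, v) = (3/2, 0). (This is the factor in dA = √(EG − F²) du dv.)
√(EG − F²)|_{(3/2, 0)} = sqrt(82)

E = 36*v^2 + 1, F = 36*u*v, G = 36*u^2 + 1, so EG − F² = 36*u^2 + 36*v^2 + 1. Taking the positive square root: √(EG − F²) = sqrt(36*u^2 + 36*v^2 + 1). At (u, v) = (3/2, 0): sqrt(82).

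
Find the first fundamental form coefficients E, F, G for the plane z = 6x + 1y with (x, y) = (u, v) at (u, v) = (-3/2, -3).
E = 37;  F = 6;  G = 2

Partials: r_u = (1, 0, 6), r_v = (0, 1, 1). As functions of (u, v):
  E = r_u · r_u = 37,
  F = r_u · r_v = 6,
  G = r_v · r_v = 2.
Evaluating at (u, v) = (-3/2, -3): E = 37, F = 6, G = 2.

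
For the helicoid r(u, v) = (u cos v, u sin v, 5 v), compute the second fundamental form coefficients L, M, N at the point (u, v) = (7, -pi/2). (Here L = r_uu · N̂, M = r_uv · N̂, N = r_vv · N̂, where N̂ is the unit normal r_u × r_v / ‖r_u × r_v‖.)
L = 0;  M = -5*sqrt(74)/74;  N = 0

Compute the unit normal N̂(u, v) = (5*sin(v)/sqrt(u^2 + 25), -5*cos(v)/sqrt(u^2 + 25), u/sqrt(u^2 + 25)), and the second partials r_uu, r_uv, r_vv. Take dot products:
  L(u, v) = r_uu · N̂ = 0,
  M(u, v) = r_uv · N̂ = -5/sqrt(u^2 + 25),
  N(u, v) = r_vv · N̂ = 0.
Evaluating at (u, v) = (7, -pi/2):
  L = 0, M = -5*sqrt(74)/74, N = 0.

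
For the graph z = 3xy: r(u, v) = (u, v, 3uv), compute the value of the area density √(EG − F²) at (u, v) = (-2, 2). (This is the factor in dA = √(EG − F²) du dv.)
√(EG − F²)|_{(-2, 2)} = sqrt(73)

E = 9*v^2 + 1, F = 9*u*v, G = 9*u^2 + 1, so EG − F² = 9*u^2 + 9*v^2 + 1. Taking the positive square root: √(EG − F²) = sqrt(9*u^2 + 9*v^2 + 1). At (u, v) = (-2, 2): sqrt(73).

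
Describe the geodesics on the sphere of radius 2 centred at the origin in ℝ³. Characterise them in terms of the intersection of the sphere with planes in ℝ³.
Geodesics on the sphere of radius 2 are great circles — circles of radius 2 obtained as the intersection of the sphere with planes through the origin (the centre of the sphere).

A curve α(t) of nonzero constant speed on the sphere of radius 2 is a geodesic iff its acceleration α̈ is everywhere normal to the surface, i.e. parallel to the radial vector α(t). Then d/dt(α × α̇) = α̇ × α̇ + α × α̈ = 0, so α × α̇ is a constant vector n ≠ 0 and α(t) · n = 0 for all t: α lies in the plane through the origin with normal n. The intersection of that plane with the sphere is a circle of radius 2 (a great circle). Conversely, a great circle traversed at constant speed has centripetal acceleration pointing at the origin, hence normal to the sphere, so every great circle is a geodesic.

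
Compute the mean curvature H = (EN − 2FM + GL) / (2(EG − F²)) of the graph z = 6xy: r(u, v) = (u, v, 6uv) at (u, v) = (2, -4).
H = 1728*sqrt(721)/519841

With E = 36*v^2 + 1, F = 36*u*v, G = 36*u^2 + 1, L = 0, M = 6/sqrt(36*u^2 + 36*v^2 + 1), N = 0, assemble
  H = (EN − 2FM + GL) / (2(EG − F²)) = -216*u*v/(36*u^2 + 36*v^2 + 1)^(3/2).
At (u, v) = (2, -4): H = 1728*sqrt(721)/519841.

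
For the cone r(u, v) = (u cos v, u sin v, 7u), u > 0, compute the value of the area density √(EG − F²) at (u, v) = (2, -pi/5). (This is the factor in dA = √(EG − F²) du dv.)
√(EG − F²)|_{(2, -pi/5)} = 10*sqrt(2)

E = 50, F = 0, G = u^2, so EG − F² = 50*u^2. Taking the positive square root: √(EG − F²) = 5*sqrt(2)*Abs(u). At (u, v) = (2, -pi/5): 10*sqrt(2).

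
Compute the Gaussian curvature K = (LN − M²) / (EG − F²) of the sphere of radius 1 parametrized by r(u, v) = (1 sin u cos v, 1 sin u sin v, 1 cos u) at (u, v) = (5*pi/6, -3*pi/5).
K = 1

Coefficients of the first fundamental form: E = 1, F = 0, G = sin(u)^2.
Coefficients of the second fundamental form: L = -sin(u)/Abs(sin(u)), M = 0, N = -sin(u)^3/Abs(sin(u)).
Assemble K = (LN − M²)/(EG − F²) = 1. At (u, v) = (5*pi/6, -3*pi/5): K = 1.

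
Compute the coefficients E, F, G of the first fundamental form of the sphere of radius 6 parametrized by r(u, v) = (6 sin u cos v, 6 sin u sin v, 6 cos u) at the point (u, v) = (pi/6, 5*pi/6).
E = 36;  F = 0;  G = 9

Partials: r_u = (6*cos(u)*cos(v), 6*sin(v)*cos(u), -6*sin(u)), r_v = (-6*sin(u)*sin(v), 6*sin(u)*cos(v), 0). As functions of (u, v):
  E = r_u · r_u = 36,
  F = r_u · r_v = 0,
  G = r_v · r_v = 36*sin(u)^2.
Evaluating at (u, v) = (pi/6, 5*pi/6): E = 36, F = 0, G = 9.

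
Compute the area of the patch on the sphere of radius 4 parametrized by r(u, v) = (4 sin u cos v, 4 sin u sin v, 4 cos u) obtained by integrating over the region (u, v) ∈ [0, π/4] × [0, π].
Area = 8*pi*(2 - sqrt(2))

Area = ∫∫ √(EG − F²) du dv with √(EG − F²) = 16*Abs(sin(u)). Integrating over [0, π/4] × [0, π] gives 8*pi*(2 - sqrt(2)).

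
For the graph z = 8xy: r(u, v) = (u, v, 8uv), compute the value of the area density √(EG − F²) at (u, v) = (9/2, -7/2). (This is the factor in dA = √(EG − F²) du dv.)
√(EG − F²)|_{(9/2, -7/2)} = sqrt(2081)

E = 64*v^2 + 1, F = 64*u*v, G = 64*u^2 + 1, so EG − F² = 64*u^2 + 64*v^2 + 1. Taking the positive square root: √(EG − F²) = sqrt(64*u^2 + 64*v^2 + 1). At (u, v) = (9/2, -7/2): sqrt(2081).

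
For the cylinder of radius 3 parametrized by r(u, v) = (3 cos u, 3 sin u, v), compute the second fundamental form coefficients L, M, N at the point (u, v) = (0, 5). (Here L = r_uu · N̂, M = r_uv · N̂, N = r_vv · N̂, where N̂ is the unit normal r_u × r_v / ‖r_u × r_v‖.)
L = -3;  M = 0;  N = 0

Compute the unit normal N̂(u, v) = (cos(u), sin(u), 0), and the second partials r_uu, r_uv, r_vv. Take dot products:
  L(u, v) = r_uu · N̂ = -3,
  M(u, v) = r_uv · N̂ = 0,
  N(u, v) = r_vv · N̂ = 0.
Evaluating at (u, v) = (0, 5):
  L = -3, M = 0, N = 0.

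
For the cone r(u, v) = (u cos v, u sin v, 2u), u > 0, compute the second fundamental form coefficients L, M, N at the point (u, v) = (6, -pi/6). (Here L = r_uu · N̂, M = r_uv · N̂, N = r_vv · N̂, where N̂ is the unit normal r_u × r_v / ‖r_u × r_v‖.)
L = 0;  M = 0;  N = 12*sqrt(5)/5

Compute the unit normal N̂(u, v) = (-2*sqrt(5)*u*cos(v)/(5*Abs(u)), -2*sqrt(5)*u*sin(v)/(5*Abs(u)), sqrt(5)*u/(5*Abs(u))), and the second partials r_uu, r_uv, r_vv. Take dot products:
  L(u, v) = r_uu · N̂ = 0,
  M(u, v) = r_uv · N̂ = 0,
  N(u, v) = r_vv · N̂ = 2*sqrt(5)*u^2/(5*Abs(u)).
Evaluating at (u, v) = (6, -pi/6):
  L = 0, M = 0, N = 12*sqrt(5)/5.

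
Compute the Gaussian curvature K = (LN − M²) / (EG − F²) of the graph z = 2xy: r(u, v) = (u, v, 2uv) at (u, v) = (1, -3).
K = -4/1681

Coefficients of the first fundamental form: E = 4*v^2 + 1, F = 4*u*v, G = 4*u^2 + 1.
Coefficients of the second fundamental form: L = 0, M = 2/sqrt(4*u^2 + 4*v^2 + 1), N = 0.
Assemble K = (LN − M²)/(EG − F²) = -4/(16*u^4 + 32*u^2*v^2 + 8*u^2 + 16*v^4 + 8*v^2 + 1). At (u, v) = (1, -3): K = -4/1681.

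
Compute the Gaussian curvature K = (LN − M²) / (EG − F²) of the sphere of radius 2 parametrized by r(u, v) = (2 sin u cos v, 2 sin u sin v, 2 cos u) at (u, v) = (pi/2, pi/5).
K = 1/4

Coefficients of the first fundamental form: E = 4, F = 0, G = 4*sin(u)^2.
Coefficients of the second fundamental form: L = -2*sin(u)/Abs(sin(u)), M = 0, N = -2*sin(u)^3/Abs(sin(u)).
Assemble K = (LN − M²)/(EG − F²) = 1/4. At (u, v) = (pi/2, pi/5): K = 1/4.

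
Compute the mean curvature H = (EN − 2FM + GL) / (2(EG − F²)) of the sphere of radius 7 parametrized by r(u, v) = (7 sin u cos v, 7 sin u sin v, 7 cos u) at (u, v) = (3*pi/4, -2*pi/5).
H = -1/7

With E = 49, F = 0, G = 49*sin(u)^2, L = -7*sin(u)/Abs(sin(u)), M = 0, N = -7*sin(u)^3/Abs(sin(u)), assemble
  H = (EN − 2FM + GL) / (2(EG − F²)) = -sin(u)/(7*Abs(sin(u))).
At (u, v) = (3*pi/4, -2*pi/5): H = -1/7.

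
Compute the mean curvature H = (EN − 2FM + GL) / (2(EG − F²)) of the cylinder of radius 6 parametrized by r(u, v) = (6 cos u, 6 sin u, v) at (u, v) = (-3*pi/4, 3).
H = -1/12

With E = 36, F = 0, G = 1, L = -6, M = 0, N = 0, assemble
  H = (EN − 2FM + GL) / (2(EG − F²)) = -1/12.
At (u, v) = (-3*pi/4, 3): H = -1/12.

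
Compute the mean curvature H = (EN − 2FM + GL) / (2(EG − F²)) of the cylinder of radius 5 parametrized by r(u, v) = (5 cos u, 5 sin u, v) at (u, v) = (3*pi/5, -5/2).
H = -1/10

With E = 25, F = 0, G = 1, L = -5, M = 0, N = 0, assemble
  H = (EN − 2FM + GL) / (2(EG − F²)) = -1/10.
At (u, v) = (3*pi/5, -5/2): H = -1/10.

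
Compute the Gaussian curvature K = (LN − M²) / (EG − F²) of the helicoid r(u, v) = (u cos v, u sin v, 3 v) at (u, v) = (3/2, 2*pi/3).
K = -16/225

Coefficients of the first fundamental form: E = 1, F = 0, G = u^2 + 9.
Coefficients of the second fundamental form: L = 0, M = -3/sqrt(u^2 + 9), N = 0.
Assemble K = (LN − M²)/(EG − F²) = -9/(u^2 + 9)^2. At (u, v) = (3/2, 2*pi/3): K = -16/225.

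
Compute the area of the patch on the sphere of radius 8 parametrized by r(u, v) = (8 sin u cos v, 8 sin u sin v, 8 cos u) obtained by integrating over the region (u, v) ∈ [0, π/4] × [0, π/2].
Area = 16*pi*(2 - sqrt(2))

Area = ∫∫ √(EG − F²) du dv with √(EG − F²) = 64*Abs(sin(u)). Integrating over [0, π/4] × [0, π/2] gives 16*pi*(2 - sqrt(2)).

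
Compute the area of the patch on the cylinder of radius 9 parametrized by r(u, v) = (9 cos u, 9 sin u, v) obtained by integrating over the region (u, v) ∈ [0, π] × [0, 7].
Area = 63*pi

Area = ∫∫ √(EG − F²) du dv with √(EG − F²) = 9. Integrating over [0, π] × [0, 7] gives 63*pi.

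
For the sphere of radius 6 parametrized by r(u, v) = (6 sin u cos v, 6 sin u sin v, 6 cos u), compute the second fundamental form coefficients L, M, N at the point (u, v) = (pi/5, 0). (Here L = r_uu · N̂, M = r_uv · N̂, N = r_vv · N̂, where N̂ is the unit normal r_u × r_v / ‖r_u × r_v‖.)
L = -6;  M = 0;  N = -15/4 + 3*sqrt(5)/4

Compute the unit normal N̂(u, v) = (sin(u)^2*cos(v)/Abs(sin(u)), sin(u)^2*sin(v)/Abs(sin(u)), sin(2*u)/(2*Abs(sin(u)))), and the second partials r_uu, r_uv, r_vv. Take dot products:
  L(u, v) = r_uu · N̂ = -6*sin(u)/Abs(sin(u)),
  M(u, v) = r_uv · N̂ = 0,
  N(u, v) = r_vv · N̂ = -6*sin(u)^3/Abs(sin(u)).
Evaluating at (u, v) = (pi/5, 0):
  L = -6, M = 0, N = -15/4 + 3*sqrt(5)/4.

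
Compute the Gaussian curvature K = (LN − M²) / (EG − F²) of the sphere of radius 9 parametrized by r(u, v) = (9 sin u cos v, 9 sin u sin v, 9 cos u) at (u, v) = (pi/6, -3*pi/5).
K = 1/81

Coefficients of the first fundamental form: E = 81, F = 0, G = 81*sin(u)^2.
Coefficients of the second fundamental form: L = -9*sin(u)/Abs(sin(u)), M = 0, N = -9*sin(u)^3/Abs(sin(u)).
Assemble K = (LN − M²)/(EG − F²) = 1/81. At (u, v) = (pi/6, -3*pi/5): K = 1/81.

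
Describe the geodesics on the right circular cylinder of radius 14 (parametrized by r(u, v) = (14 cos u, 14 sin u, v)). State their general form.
The cylinder is flat (K = 0) and locally isometric to the plane via the development (u, v) ↦ (14 u, v). Geodesics are the pre-images of straight lines: circles (v constant), vertical lines (u constant), and helices (v = c · u + d) for constants c, d.

A right cylinder has E = 14², F = 0, G = 1, so EG − F² = 14², and L = −14, M = N = 0, giving K = (LN − M²)/(EG − F²) = 0 everywhere. A flat surface is locally isometric to the Euclidean plane via the map (u, v) ↦ (14 u, v). Straight lines in the (x̃, ỹ) plane pull back to: (a) horizontal circles (v = const), (b) vertical generators (u = const), and (c) helices (14 u tan θ = v, i.e. v = c · u + d).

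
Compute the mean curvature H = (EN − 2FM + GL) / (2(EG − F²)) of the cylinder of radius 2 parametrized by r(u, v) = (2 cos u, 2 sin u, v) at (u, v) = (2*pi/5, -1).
H = -1/4

With E = 4, F = 0, G = 1, L = -2, M = 0, N = 0, assemble
  H = (EN − 2FM + GL) / (2(EG − F²)) = -1/4.
At (u, v) = (2*pi/5, -1): H = -1/4.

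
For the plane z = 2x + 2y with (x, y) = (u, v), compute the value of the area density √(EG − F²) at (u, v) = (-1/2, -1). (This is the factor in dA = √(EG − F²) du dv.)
√(EG − F²)|_{(-1/2, -1)} = 3

E = 5, F = 4, G = 5, so EG − F² = 9. Taking the positive square root: √(EG − F²) = 3. At (u, v) = (-1/2, -1): 3.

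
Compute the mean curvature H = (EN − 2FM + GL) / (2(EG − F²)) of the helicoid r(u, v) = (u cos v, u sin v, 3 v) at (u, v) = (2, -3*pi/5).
H = 0

With E = 1, F = 0, G = u^2 + 9, L = 0, M = -3/sqrt(u^2 + 9), N = 0, assemble
  H = (EN − 2FM + GL) / (2(EG − F²)) = 0.
At (u, v) = (2, -3*pi/5): H = 0.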